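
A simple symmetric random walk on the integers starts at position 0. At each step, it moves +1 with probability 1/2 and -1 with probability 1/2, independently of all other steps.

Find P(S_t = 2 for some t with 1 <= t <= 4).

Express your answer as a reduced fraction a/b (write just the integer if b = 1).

Count via complement. Let g(t,s) = #length-t paths at position s with S_1..S_t all ≠ 2.
g(t,s) = g(t-1,s-1) + g(t-1,s+1) for s ≠ 2; g(t,2) = 0.
t=0: g(0,0)=1
t=1: g(1,-1)=1 g(1,1)=1
t=2: g(2,-2)=1 g(2,0)=2
t=3: g(3,-3)=1 g(3,-1)=3 g(3,1)=2
t=4: g(4,-4)=1 g(4,-2)=4 g(4,0)=5
Paths never hitting 2: Σ_s g(4,s) = 10
Paths hitting 2: 2^4 - 10 = 6
P = 6/16 = 3/8

Answer: 3/8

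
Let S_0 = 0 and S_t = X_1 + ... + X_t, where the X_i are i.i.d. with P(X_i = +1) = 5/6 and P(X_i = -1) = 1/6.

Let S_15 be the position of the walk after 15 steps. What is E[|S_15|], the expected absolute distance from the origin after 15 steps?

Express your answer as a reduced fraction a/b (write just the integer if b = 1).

Answer: 10887572695/1088391168

Derivation:
S_15 takes values m ≡ 1 (mod 2) with |m| ≤ 15; P(S_15=m) = C(15,(15+m)/2) · (5/6)^((15+m)/2) · (1/6)^((15-m)/2).
Distribution: P(S=-15)=1/470184984576, P(S=-13)=25/156728328192, P(S=-11)=875/156728328192, P(S=-9)=56875/470184984576, P(S=-7)=284375/156728328192, P(S=-5)=3128125/156728328192, P(S=-3)=78203125/470184984576, P(S=-1)=55859375/52242776064, P(S=1)=279296875/52242776064, P(S=3)=9775390625/470184984576, P(S=5)=9775390625/156728328192, P(S=7)=22216796875/156728328192, P(S=9)=111083984375/470184984576, P(S=11)=42724609375/156728328192, P(S=13)=30517578125/156728328192, P(S=15)=30517578125/470184984576
E[|S_15|] = Σ_m |m|·P(S_15=m) = 10887572695/1088391168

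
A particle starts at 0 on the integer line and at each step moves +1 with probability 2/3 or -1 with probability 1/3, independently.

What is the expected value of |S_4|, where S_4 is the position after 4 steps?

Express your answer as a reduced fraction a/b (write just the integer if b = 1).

Answer: 148/81

Derivation:
S_4 takes values m ≡ 0 (mod 2) with |m| ≤ 4; P(S_4=m) = C(4,(4+m)/2) · (2/3)^((4+m)/2) · (1/3)^((4-m)/2).
Distribution: P(S=-4)=1/81, P(S=-2)=8/81, P(S=0)=8/27, P(S=2)=32/81, P(S=4)=16/81
E[|S_4|] = Σ_m |m|·P(S_4=m) = 148/81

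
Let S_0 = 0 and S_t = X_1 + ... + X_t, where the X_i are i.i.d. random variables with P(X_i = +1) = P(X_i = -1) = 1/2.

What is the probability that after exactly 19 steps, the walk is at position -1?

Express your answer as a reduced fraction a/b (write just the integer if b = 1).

To reach position -1 after 19 steps: need 9 steps of +1 and 10 of -1.
Favorable paths: C(19,9) = 92378
Total paths: 2^19 = 524288
P = 92378/524288 = 46189/262144

Answer: 46189/262144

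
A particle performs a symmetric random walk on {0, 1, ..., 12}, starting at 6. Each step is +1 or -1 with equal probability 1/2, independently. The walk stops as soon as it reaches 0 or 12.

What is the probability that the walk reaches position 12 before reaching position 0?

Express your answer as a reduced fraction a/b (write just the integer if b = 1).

Symmetric walk (p = 1/2): the harmonic-function argument gives P(hit 12 before 0 | start at 6) = a/N.
P = 6/12 = 1/2

Answer: 1/2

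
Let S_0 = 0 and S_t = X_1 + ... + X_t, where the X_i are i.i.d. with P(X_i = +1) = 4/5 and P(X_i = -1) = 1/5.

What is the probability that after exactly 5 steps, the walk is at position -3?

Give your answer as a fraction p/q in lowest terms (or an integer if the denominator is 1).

Answer: 4/625

Derivation:
To reach position -3 after 5 steps: need 1 step of +1 and 4 steps of -1.
Number of such sequences: C(5,1) = 5
Each has probability (4/5)^1 · (1/5)^4 = 4/3125
P = 5 · 4/3125 = 4/625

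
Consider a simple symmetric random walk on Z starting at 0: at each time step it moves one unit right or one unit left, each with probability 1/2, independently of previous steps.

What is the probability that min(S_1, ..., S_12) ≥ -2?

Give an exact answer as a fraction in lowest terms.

Answer: 627/1024

Derivation:
Let f(t,s) = #length-t paths at position s with S_1..S_t all ≥ -2.
f(t,s) = f(t-1,s-1) + f(t-1,s+1) for s ≥ -2; f(t,s) = 0 for s < -2.
t=0: f(0,0)=1
t=1: f(1,-1)=1 f(1,1)=1
t=2: f(2,-2)=1 f(2,0)=2 f(2,2)=1
t=3: f(3,-1)=3 f(3,1)=3 f(3,3)=1
t=4: f(4,-2)=3 f(4,0)=6 f(4,2)=4 f(4,4)=1
t=5: f(5,-1)=9 f(5,1)=10 f(5,3)=5 f(5,5)=1
t=6: f(6,-2)=9 f(6,0)=19 f(6,2)=15 f(6,4)=6 f(6,6)=1
t=7: f(7,-1)=28 f(7,1)=34 f(7,3)=21 f(7,5)=7 f(7,7)=1
t=8: f(8,-2)=28 f(8,0)=62 f(8,2)=55 f(8,4)=28 f(8,6)=8 f(8,8)=1
t=9: f(9,-1)=90 f(9,1)=117 f(9,3)=83 f(9,5)=36 f(9,7)=9 f(9,9)=1
t=10: f(10,-2)=90 f(10,0)=207 f(10,2)=200 f(10,4)=119 f(10,6)=45 f(10,8)=10 f(10,10)=1
t=11: f(11,-1)=297 f(11,1)=407 f(11,3)=319 f(11,5)=164 f(11,7)=55 f(11,9)=11 f(11,11)=1
t=12: f(12,-2)=297 f(12,0)=704 f(12,2)=726 f(12,4)=483 f(12,6)=219 f(12,8)=66 f(12,10)=12 f(12,12)=1
Σ_s f(12,s) = 2508
P = 2508/4096 = 627/1024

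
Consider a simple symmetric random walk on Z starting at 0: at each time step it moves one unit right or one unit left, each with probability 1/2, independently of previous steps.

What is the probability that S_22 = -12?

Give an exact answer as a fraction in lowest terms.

To reach position -12 after 22 steps: need 5 steps of +1 and 17 of -1.
Favorable paths: C(22,5) = 26334
Total paths: 2^22 = 4194304
P = 26334/4194304 = 13167/2097152

Answer: 13167/2097152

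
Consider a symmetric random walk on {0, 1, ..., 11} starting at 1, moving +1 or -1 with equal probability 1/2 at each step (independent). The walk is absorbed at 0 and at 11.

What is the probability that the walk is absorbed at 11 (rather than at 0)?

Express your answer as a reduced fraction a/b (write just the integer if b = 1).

Answer: 1/11

Derivation:
Symmetric walk (p = 1/2): the harmonic-function argument gives P(hit 11 before 0 | start at 1) = a/N.
P = 1/11 = 1/11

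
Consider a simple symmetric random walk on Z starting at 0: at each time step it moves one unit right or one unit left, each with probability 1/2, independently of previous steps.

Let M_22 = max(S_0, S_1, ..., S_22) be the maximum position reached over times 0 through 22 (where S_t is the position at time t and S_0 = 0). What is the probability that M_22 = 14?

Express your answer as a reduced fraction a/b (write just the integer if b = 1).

Answer: 7315/4194304

Derivation:
Let M_22 = max(S_0,...,S_22). Use the reflection principle: for j ≥ 1, #{paths with M_22 ≥ j} = #{S_22 ≥ j} + #{S_22 ≥ j+1}.
By reflection, #{M_22 ≥ 14} = #{S_22 ≥ 14} + #{S_22 ≥ 15} = 9109 + 1794 = 10903.
#{M_22 ≥ 15} = #{S_22 ≥ 15} + #{S_22 ≥ 16} = 1794 + 1794 = 3588.
#{M_22 = 14} = 10903 - 3588 = 7315.
P(M_22 = 14) = 7315/4194304 = 7315/4194304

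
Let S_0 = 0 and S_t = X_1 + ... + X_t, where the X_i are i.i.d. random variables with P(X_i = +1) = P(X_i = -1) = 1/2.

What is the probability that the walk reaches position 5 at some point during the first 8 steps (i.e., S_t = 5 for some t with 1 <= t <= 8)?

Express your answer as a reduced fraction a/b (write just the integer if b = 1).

Count via complement. Let g(t,s) = #length-t paths at position s with S_1..S_t all ≠ 5.
g(t,s) = g(t-1,s-1) + g(t-1,s+1) for s ≠ 5; g(t,5) = 0.
t=0: g(0,0)=1
t=1: g(1,-1)=1 g(1,1)=1
t=2: g(2,-2)=1 g(2,0)=2 g(2,2)=1
t=3: g(3,-3)=1 g(3,-1)=3 g(3,1)=3 g(3,3)=1
t=4: g(4,-4)=1 g(4,-2)=4 g(4,0)=6 g(4,2)=4 g(4,4)=1
t=5: g(5,-5)=1 g(5,-3)=5 g(5,-1)=10 g(5,1)=10 g(5,3)=5
t=6: g(6,-6)=1 g(6,-4)=6 g(6,-2)=15 g(6,0)=20 g(6,2)=15 g(6,4)=5
t=7: g(7,-7)=1 g(7,-5)=7 g(7,-3)=21 g(7,-1)=35 g(7,1)=35 g(7,3)=20
t=8: g(8,-8)=1 g(8,-6)=8 g(8,-4)=28 g(8,-2)=56 g(8,0)=70 g(8,2)=55 g(8,4)=20
Paths never hitting 5: Σ_s g(8,s) = 238
Paths hitting 5: 2^8 - 238 = 18
P = 18/256 = 9/128

Answer: 9/128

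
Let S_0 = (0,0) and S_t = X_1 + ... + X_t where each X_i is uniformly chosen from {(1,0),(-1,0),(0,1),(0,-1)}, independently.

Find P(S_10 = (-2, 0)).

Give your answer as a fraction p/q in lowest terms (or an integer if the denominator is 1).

Let h be the number of horizontal steps (so 10-h are vertical). To end at (-2,0) need (h-2)/2 right-steps and ((10-h)+0)/2 up-steps.
Sum over h with 2 ≤ h ≤ 10, h ≡ 0 (mod 2), 10-h ≡ 0 (mod 2):
h=2: C(10,2)·C(2,0)·C(8,4) = 45·1·70 = 3150
h=4: C(10,4)·C(4,1)·C(6,3) = 210·4·20 = 16800
h=6: C(10,6)·C(6,2)·C(4,2) = 210·15·6 = 18900
h=8: C(10,8)·C(8,3)·C(2,1) = 45·56·2 = 5040
h=10: C(10,10)·C(10,4)·C(0,0) = 1·210·1 = 210
Total favorable: 44100
Total paths: 4^10 = 1048576
P = 44100/1048576 = 11025/262144

Answer: 11025/262144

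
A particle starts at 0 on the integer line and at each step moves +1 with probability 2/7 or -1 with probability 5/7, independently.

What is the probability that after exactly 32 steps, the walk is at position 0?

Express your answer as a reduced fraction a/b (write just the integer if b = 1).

To be at 0 after 32 steps: need exactly 16 steps of +1 and 16 of -1.
Number of such sequences: C(32,16) = 601080390
Each has probability (2/7)^16 · (5/7)^16 = 10000000000000000/1104427674243920646305299201
P = 601080390 · 10000000000000000/1104427674243920646305299201 = 6010803900000000000000000/1104427674243920646305299201

Answer: 6010803900000000000000000/1104427674243920646305299201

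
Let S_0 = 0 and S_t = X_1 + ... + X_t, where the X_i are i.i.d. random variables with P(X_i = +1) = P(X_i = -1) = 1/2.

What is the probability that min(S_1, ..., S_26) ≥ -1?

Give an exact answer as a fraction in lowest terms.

Answer: 5014575/16777216

Derivation:
Let f(t,s) = #length-t paths at position s with S_1..S_t all ≥ -1.
f(t,s) = f(t-1,s-1) + f(t-1,s+1) for s ≥ -1; f(t,s) = 0 for s < -1.
t=0: f(0,0)=1
t=1: f(1,-1)=1 f(1,1)=1
t=2: f(2,0)=2 f(2,2)=1
t=3: f(3,-1)=2 f(3,1)=3 f(3,3)=1
t=4: f(4,0)=5 f(4,2)=4 f(4,4)=1
t=5: f(5,-1)=5 f(5,1)=9 f(5,3)=5 f(5,5)=1
t=6: f(6,0)=14 f(6,2)=14 f(6,4)=6 f(6,6)=1
t=7: f(7,-1)=14 f(7,1)=28 f(7,3)=20 f(7,5)=7 f(7,7)=1
t=8: f(8,0)=42 f(8,2)=48 f(8,4)=27 f(8,6)=8 f(8,8)=1
t=9: f(9,-1)=42 f(9,1)=90 f(9,3)=75 f(9,5)=35 f(9,7)=9 f(9,9)=1
t=10: f(10,0)=132 f(10,2)=165 f(10,4)=110 f(10,6)=44 f(10,8)=10 f(10,10)=1
t=11: f(11,-1)=132 f(11,1)=297 f(11,3)=275 f(11,5)=154 f(11,7)=54 f(11,9)=11 f(11,11)=1
t=12: f(12,0)=429 f(12,2)=572 f(12,4)=429 f(12,6)=208 f(12,8)=65 f(12,10)=12 f(12,12)=1
t=13: f(13,-1)=429 f(13,1)=1001 f(13,3)=1001 f(13,5)=637 f(13,7)=273 f(13,9)=77 f(13,11)=13 f(13,13)=1
t=14: f(14,0)=1430 f(14,2)=2002 f(14,4)=1638 f(14,6)=910 f(14,8)=350 f(14,10)=90 f(14,12)=14 f(14,14)=1
t=15: f(15,-1)=1430 f(15,1)=3432 f(15,3)=3640 f(15,5)=2548 f(15,7)=1260 f(15,9)=440 f(15,11)=104 f(15,13)=15 f(15,15)=1
t=16: f(16,0)=4862 f(16,2)=7072 f(16,4)=6188 f(16,6)=3808 f(16,8)=1700 f(16,10)=544 f(16,12)=119 f(16,14)=16 f(16,16)=1
t=17: f(17,-1)=4862 f(17,1)=11934 f(17,3)=13260 f(17,5)=9996 f(17,7)=5508 f(17,9)=2244 f(17,11)=663 f(17,13)=135 f(17,15)=17 f(17,17)=1
t=18: f(18,0)=16796 f(18,2)=25194 f(18,4)=23256 f(18,6)=15504 f(18,8)=7752 f(18,10)=2907 f(18,12)=798 f(18,14)=152 f(18,16)=18 f(18,18)=1
t=19: f(19,-1)=16796 f(19,1)=41990 f(19,3)=48450 f(19,5)=38760 f(19,7)=23256 f(19,9)=10659 f(19,11)=3705 f(19,13)=950 f(19,15)=170 f(19,17)=19 f(19,19)=1
t=20: f(20,0)=58786 f(20,2)=90440 f(20,4)=87210 f(20,6)=62016 f(20,8)=33915 f(20,10)=14364 f(20,12)=4655 f(20,14)=1120 f(20,16)=189 f(20,18)=20 f(20,20)=1
t=21: f(21,-1)=58786 f(21,1)=149226 f(21,3)=177650 f(21,5)=149226 f(21,7)=95931 f(21,9)=48279 f(21,11)=19019 f(21,13)=5775 f(21,15)=1309 f(21,17)=209 f(21,19)=21 f(21,21)=1
t=22: f(22,0)=208012 f(22,2)=326876 f(22,4)=326876 f(22,6)=245157 f(22,8)=144210 f(22,10)=67298 f(22,12)=24794 f(22,14)=7084 f(22,16)=1518 f(22,18)=230 f(22,20)=22 f(22,22)=1
t=23: f(23,-1)=208012 f(23,1)=534888 f(23,3)=653752 f(23,5)=572033 f(23,7)=389367 f(23,9)=211508 f(23,11)=92092 f(23,13)=31878 f(23,15)=8602 f(23,17)=1748 f(23,19)=252 f(23,21)=23 f(23,23)=1
t=24: f(24,0)=742900 f(24,2)=1188640 f(24,4)=1225785 f(24,6)=961400 f(24,8)=600875 f(24,10)=303600 f(24,12)=123970 f(24,14)=40480 f(24,16)=10350 f(24,18)=2000 f(24,20)=275 f(24,22)=24 f(24,24)=1
t=25: f(25,-1)=742900 f(25,1)=1931540 f(25,3)=2414425 f(25,5)=2187185 f(25,7)=1562275 f(25,9)=904475 f(25,11)=427570 f(25,13)=164450 f(25,15)=50830 f(25,17)=12350 f(25,19)=2275 f(25,21)=299 f(25,23)=25 f(25,25)=1
t=26: f(26,0)=2674440 f(26,2)=4345965 f(26,4)=4601610 f(26,6)=3749460 f(26,8)=2466750 f(26,10)=1332045 f(26,12)=592020 f(26,14)=215280 f(26,16)=63180 f(26,18)=14625 f(26,20)=2574 f(26,22)=324 f(26,24)=26 f(26,26)=1
Σ_s f(26,s) = 20058300
P = 20058300/67108864 = 5014575/16777216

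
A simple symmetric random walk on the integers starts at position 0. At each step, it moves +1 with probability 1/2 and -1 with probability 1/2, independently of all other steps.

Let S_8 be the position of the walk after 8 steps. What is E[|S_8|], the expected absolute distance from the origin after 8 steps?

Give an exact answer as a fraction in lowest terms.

S_8 takes values m ≡ 0 (mod 2) with |m| ≤ 8; P(S_8=m) = C(8,(8+m)/2)/2^8.
Total paths: 2^8 = 256
Distribution: P(S=-8)=1/256, P(S=-6)=8/256, P(S=-4)=28/256, P(S=-2)=56/256, P(S=0)=70/256, P(S=2)=56/256, P(S=4)=28/256, P(S=6)=8/256, P(S=8)=1/256
E[|S_8|] = Σ_m |m|·P(S_8=m) = 560/256 = 35/16

Answer: 35/16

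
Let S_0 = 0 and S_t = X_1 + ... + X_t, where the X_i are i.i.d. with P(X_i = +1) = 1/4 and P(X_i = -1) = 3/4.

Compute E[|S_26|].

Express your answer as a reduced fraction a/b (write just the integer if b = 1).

S_26 takes values m ≡ 0 (mod 2) with |m| ≤ 26; P(S_26=m) = C(26,(26+m)/2) · (1/4)^((26+m)/2) · (3/4)^((26-m)/2).
Distribution: P(S=-26)=2541865828329/4503599627370496, P(S=-24)=11014751922759/2251799813685248, P(S=-22)=91789599356325/4503599627370496, P(S=-20)=30596533118775/562949953421312, P(S=-18)=234573420577275/2251799813685248, P(S=-16)=172020508423335/1125899906842624, P(S=-14)=401381186321115/2251799813685248, P(S=-12)=95566949124075/562949953421312, P(S=-10)=605257344452475/4503599627370496, P(S=-8)=201752448150825/2251799813685248, P(S=-6)=228652774570935/4503599627370496, P(S=-4)=6928871956695/281474976710656, P(S=-2)=11548119927825/1125899906842624, P(S=0)=2072739474225/562949953421312, P(S=2)=1283124436425/1125899906842624, P(S=4)=85541629095/281474976710656, P(S=6)=313652640015/4503599627370496, P(S=8)=30750258825/2251799813685248, P(S=10)=10250086275/4503599627370496, P(S=12)=179826075/562949953421312, P(S=14)=83918835/2251799813685248, P(S=16)=3996135/1125899906842624, P(S=18)=605475/2251799813685248, P(S=20)=8775/562949953421312, P(S=22)=2925/4503599627370496, P(S=24)=39/2251799813685248, P(S=26)=1/4503599627370496
E[|S_26|] = Σ_m |m|·P(S_26=m) = 3661454193819539/281474976710656

Answer: 3661454193819539/281474976710656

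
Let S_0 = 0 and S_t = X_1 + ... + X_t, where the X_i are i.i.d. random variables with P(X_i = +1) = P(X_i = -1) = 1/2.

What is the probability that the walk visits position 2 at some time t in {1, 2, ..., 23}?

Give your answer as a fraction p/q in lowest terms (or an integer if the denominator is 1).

Answer: 1421113/2097152

Derivation:
Count via complement. Let g(t,s) = #length-t paths at position s with S_1..S_t all ≠ 2.
g(t,s) = g(t-1,s-1) + g(t-1,s+1) for s ≠ 2; g(t,2) = 0.
t=0: g(0,0)=1
t=1: g(1,-1)=1 g(1,1)=1
t=2: g(2,-2)=1 g(2,0)=2
t=3: g(3,-3)=1 g(3,-1)=3 g(3,1)=2
t=4: g(4,-4)=1 g(4,-2)=4 g(4,0)=5
t=5: g(5,-5)=1 g(5,-3)=5 g(5,-1)=9 g(5,1)=5
t=6: g(6,-6)=1 g(6,-4)=6 g(6,-2)=14 g(6,0)=14
t=7: g(7,-7)=1 g(7,-5)=7 g(7,-3)=20 g(7,-1)=28 g(7,1)=14
t=8: g(8,-8)=1 g(8,-6)=8 g(8,-4)=27 g(8,-2)=48 g(8,0)=42
t=9: g(9,-9)=1 g(9,-7)=9 g(9,-5)=35 g(9,-3)=75 g(9,-1)=90 g(9,1)=42
t=10: g(10,-10)=1 g(10,-8)=10 g(10,-6)=44 g(10,-4)=110 g(10,-2)=165 g(10,0)=132
t=11: g(11,-11)=1 g(11,-9)=11 g(11,-7)=54 g(11,-5)=154 g(11,-3)=275 g(11,-1)=297 g(11,1)=132
t=12: g(12,-12)=1 g(12,-10)=12 g(12,-8)=65 g(12,-6)=208 g(12,-4)=429 g(12,-2)=572 g(12,0)=429
t=13: g(13,-13)=1 g(13,-11)=13 g(13,-9)=77 g(13,-7)=273 g(13,-5)=637 g(13,-3)=1001 g(13,-1)=1001 g(13,1)=429
t=14: g(14,-14)=1 g(14,-12)=14 g(14,-10)=90 g(14,-8)=350 g(14,-6)=910 g(14,-4)=1638 g(14,-2)=2002 g(14,0)=1430
t=15: g(15,-15)=1 g(15,-13)=15 g(15,-11)=104 g(15,-9)=440 g(15,-7)=1260 g(15,-5)=2548 g(15,-3)=3640 g(15,-1)=3432 g(15,1)=1430
t=16: g(16,-16)=1 g(16,-14)=16 g(16,-12)=119 g(16,-10)=544 g(16,-8)=1700 g(16,-6)=3808 g(16,-4)=6188 g(16,-2)=7072 g(16,0)=4862
t=17: g(17,-17)=1 g(17,-15)=17 g(17,-13)=135 g(17,-11)=663 g(17,-9)=2244 g(17,-7)=5508 g(17,-5)=9996 g(17,-3)=13260 g(17,-1)=11934 g(17,1)=4862
t=18: g(18,-18)=1 g(18,-16)=18 g(18,-14)=152 g(18,-12)=798 g(18,-10)=2907 g(18,-8)=7752 g(18,-6)=15504 g(18,-4)=23256 g(18,-2)=25194 g(18,0)=16796
t=19: g(19,-19)=1 g(19,-17)=19 g(19,-15)=170 g(19,-13)=950 g(19,-11)=3705 g(19,-9)=10659 g(19,-7)=23256 g(19,-5)=38760 g(19,-3)=48450 g(19,-1)=41990 g(19,1)=16796
t=20: g(20,-20)=1 g(20,-18)=20 g(20,-16)=189 g(20,-14)=1120 g(20,-12)=4655 g(20,-10)=14364 g(20,-8)=33915 g(20,-6)=62016 g(20,-4)=87210 g(20,-2)=90440 g(20,0)=58786
t=21: g(21,-21)=1 g(21,-19)=21 g(21,-17)=209 g(21,-15)=1309 g(21,-13)=5775 g(21,-11)=19019 g(21,-9)=48279 g(21,-7)=95931 g(21,-5)=149226 g(21,-3)=177650 g(21,-1)=149226 g(21,1)=58786
t=22: g(22,-22)=1 g(22,-20)=22 g(22,-18)=230 g(22,-16)=1518 g(22,-14)=7084 g(22,-12)=24794 g(22,-10)=67298 g(22,-8)=144210 g(22,-6)=245157 g(22,-4)=326876 g(22,-2)=326876 g(22,0)=208012
t=23: g(23,-23)=1 g(23,-21)=23 g(23,-19)=252 g(23,-17)=1748 g(23,-15)=8602 g(23,-13)=31878 g(23,-11)=92092 g(23,-9)=211508 g(23,-7)=389367 g(23,-5)=572033 g(23,-3)=653752 g(23,-1)=534888 g(23,1)=208012
Paths never hitting 2: Σ_s g(23,s) = 2704156
Paths hitting 2: 2^23 - 2704156 = 5684452
P = 5684452/8388608 = 1421113/2097152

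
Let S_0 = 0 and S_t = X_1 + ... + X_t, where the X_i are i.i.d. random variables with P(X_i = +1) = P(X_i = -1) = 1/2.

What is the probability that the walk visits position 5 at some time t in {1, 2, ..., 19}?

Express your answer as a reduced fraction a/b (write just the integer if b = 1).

Count via complement. Let g(t,s) = #length-t paths at position s with S_1..S_t all ≠ 5.
g(t,s) = g(t-1,s-1) + g(t-1,s+1) for s ≠ 5; g(t,5) = 0.
t=0: g(0,0)=1
t=1: g(1,-1)=1 g(1,1)=1
t=2: g(2,-2)=1 g(2,0)=2 g(2,2)=1
t=3: g(3,-3)=1 g(3,-1)=3 g(3,1)=3 g(3,3)=1
t=4: g(4,-4)=1 g(4,-2)=4 g(4,0)=6 g(4,2)=4 g(4,4)=1
t=5: g(5,-5)=1 g(5,-3)=5 g(5,-1)=10 g(5,1)=10 g(5,3)=5
t=6: g(6,-6)=1 g(6,-4)=6 g(6,-2)=15 g(6,0)=20 g(6,2)=15 g(6,4)=5
t=7: g(7,-7)=1 g(7,-5)=7 g(7,-3)=21 g(7,-1)=35 g(7,1)=35 g(7,3)=20
t=8: g(8,-8)=1 g(8,-6)=8 g(8,-4)=28 g(8,-2)=56 g(8,0)=70 g(8,2)=55 g(8,4)=20
t=9: g(9,-9)=1 g(9,-7)=9 g(9,-5)=36 g(9,-3)=84 g(9,-1)=126 g(9,1)=125 g(9,3)=75
t=10: g(10,-10)=1 g(10,-8)=10 g(10,-6)=45 g(10,-4)=120 g(10,-2)=210 g(10,0)=251 g(10,2)=200 g(10,4)=75
t=11: g(11,-11)=1 g(11,-9)=11 g(11,-7)=55 g(11,-5)=165 g(11,-3)=330 g(11,-1)=461 g(11,1)=451 g(11,3)=275
t=12: g(12,-12)=1 g(12,-10)=12 g(12,-8)=66 g(12,-6)=220 g(12,-4)=495 g(12,-2)=791 g(12,0)=912 g(12,2)=726 g(12,4)=275
t=13: g(13,-13)=1 g(13,-11)=13 g(13,-9)=78 g(13,-7)=286 g(13,-5)=715 g(13,-3)=1286 g(13,-1)=1703 g(13,1)=1638 g(13,3)=1001
t=14: g(14,-14)=1 g(14,-12)=14 g(14,-10)=91 g(14,-8)=364 g(14,-6)=1001 g(14,-4)=2001 g(14,-2)=2989 g(14,0)=3341 g(14,2)=2639 g(14,4)=1001
t=15: g(15,-15)=1 g(15,-13)=15 g(15,-11)=105 g(15,-9)=455 g(15,-7)=1365 g(15,-5)=3002 g(15,-3)=4990 g(15,-1)=6330 g(15,1)=5980 g(15,3)=3640
t=16: g(16,-16)=1 g(16,-14)=16 g(16,-12)=120 g(16,-10)=560 g(16,-8)=1820 g(16,-6)=4367 g(16,-4)=7992 g(16,-2)=11320 g(16,0)=12310 g(16,2)=9620 g(16,4)=3640
t=17: g(17,-17)=1 g(17,-15)=17 g(17,-13)=136 g(17,-11)=680 g(17,-9)=2380 g(17,-7)=6187 g(17,-5)=12359 g(17,-3)=19312 g(17,-1)=23630 g(17,1)=21930 g(17,3)=13260
t=18: g(18,-18)=1 g(18,-16)=18 g(18,-14)=153 g(18,-12)=816 g(18,-10)=3060 g(18,-8)=8567 g(18,-6)=18546 g(18,-4)=31671 g(18,-2)=42942 g(18,0)=45560 g(18,2)=35190 g(18,4)=13260
t=19: g(19,-19)=1 g(19,-17)=19 g(19,-15)=171 g(19,-13)=969 g(19,-11)=3876 g(19,-9)=11627 g(19,-7)=27113 g(19,-5)=50217 g(19,-3)=74613 g(19,-1)=88502 g(19,1)=80750 g(19,3)=48450
Paths never hitting 5: Σ_s g(19,s) = 386308
Paths hitting 5: 2^19 - 386308 = 137980
P = 137980/524288 = 34495/131072

Answer: 34495/131072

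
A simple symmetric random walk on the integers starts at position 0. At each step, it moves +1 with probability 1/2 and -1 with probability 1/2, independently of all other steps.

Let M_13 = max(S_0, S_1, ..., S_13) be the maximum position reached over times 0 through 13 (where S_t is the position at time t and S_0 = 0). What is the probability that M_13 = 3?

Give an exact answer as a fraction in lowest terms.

Answer: 1287/8192

Derivation:
Let M_13 = max(S_0,...,S_13). Use the reflection principle: for j ≥ 1, #{paths with M_13 ≥ j} = #{S_13 ≥ j} + #{S_13 ≥ j+1}.
By reflection, #{M_13 ≥ 3} = #{S_13 ≥ 3} + #{S_13 ≥ 4} = 2380 + 1093 = 3473.
#{M_13 ≥ 4} = #{S_13 ≥ 4} + #{S_13 ≥ 5} = 1093 + 1093 = 2186.
#{M_13 = 3} = 3473 - 2186 = 1287.
P(M_13 = 3) = 1287/8192 = 1287/8192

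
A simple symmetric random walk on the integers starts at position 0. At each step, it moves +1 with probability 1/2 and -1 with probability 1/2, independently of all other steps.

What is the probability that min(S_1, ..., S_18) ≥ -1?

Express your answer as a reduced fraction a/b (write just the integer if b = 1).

Let f(t,s) = #length-t paths at position s with S_1..S_t all ≥ -1.
f(t,s) = f(t-1,s-1) + f(t-1,s+1) for s ≥ -1; f(t,s) = 0 for s < -1.
t=0: f(0,0)=1
t=1: f(1,-1)=1 f(1,1)=1
t=2: f(2,0)=2 f(2,2)=1
t=3: f(3,-1)=2 f(3,1)=3 f(3,3)=1
t=4: f(4,0)=5 f(4,2)=4 f(4,4)=1
t=5: f(5,-1)=5 f(5,1)=9 f(5,3)=5 f(5,5)=1
t=6: f(6,0)=14 f(6,2)=14 f(6,4)=6 f(6,6)=1
t=7: f(7,-1)=14 f(7,1)=28 f(7,3)=20 f(7,5)=7 f(7,7)=1
t=8: f(8,0)=42 f(8,2)=48 f(8,4)=27 f(8,6)=8 f(8,8)=1
t=9: f(9,-1)=42 f(9,1)=90 f(9,3)=75 f(9,5)=35 f(9,7)=9 f(9,9)=1
t=10: f(10,0)=132 f(10,2)=165 f(10,4)=110 f(10,6)=44 f(10,8)=10 f(10,10)=1
t=11: f(11,-1)=132 f(11,1)=297 f(11,3)=275 f(11,5)=154 f(11,7)=54 f(11,9)=11 f(11,11)=1
t=12: f(12,0)=429 f(12,2)=572 f(12,4)=429 f(12,6)=208 f(12,8)=65 f(12,10)=12 f(12,12)=1
t=13: f(13,-1)=429 f(13,1)=1001 f(13,3)=1001 f(13,5)=637 f(13,7)=273 f(13,9)=77 f(13,11)=13 f(13,13)=1
t=14: f(14,0)=1430 f(14,2)=2002 f(14,4)=1638 f(14,6)=910 f(14,8)=350 f(14,10)=90 f(14,12)=14 f(14,14)=1
t=15: f(15,-1)=1430 f(15,1)=3432 f(15,3)=3640 f(15,5)=2548 f(15,7)=1260 f(15,9)=440 f(15,11)=104 f(15,13)=15 f(15,15)=1
t=16: f(16,0)=4862 f(16,2)=7072 f(16,4)=6188 f(16,6)=3808 f(16,8)=1700 f(16,10)=544 f(16,12)=119 f(16,14)=16 f(16,16)=1
t=17: f(17,-1)=4862 f(17,1)=11934 f(17,3)=13260 f(17,5)=9996 f(17,7)=5508 f(17,9)=2244 f(17,11)=663 f(17,13)=135 f(17,15)=17 f(17,17)=1
t=18: f(18,0)=16796 f(18,2)=25194 f(18,4)=23256 f(18,6)=15504 f(18,8)=7752 f(18,10)=2907 f(18,12)=798 f(18,14)=152 f(18,16)=18 f(18,18)=1
Σ_s f(18,s) = 92378
P = 92378/262144 = 46189/131072

Answer: 46189/131072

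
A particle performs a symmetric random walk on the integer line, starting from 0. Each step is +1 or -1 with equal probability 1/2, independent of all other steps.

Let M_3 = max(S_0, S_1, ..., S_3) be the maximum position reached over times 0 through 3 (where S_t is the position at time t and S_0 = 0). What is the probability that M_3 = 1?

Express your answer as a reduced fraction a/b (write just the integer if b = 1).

Answer: 3/8

Derivation:
Let M_3 = max(S_0,...,S_3). Use the reflection principle: for j ≥ 1, #{paths with M_3 ≥ j} = #{S_3 ≥ j} + #{S_3 ≥ j+1}.
By reflection, #{M_3 ≥ 1} = #{S_3 ≥ 1} + #{S_3 ≥ 2} = 4 + 1 = 5.
#{M_3 ≥ 2} = #{S_3 ≥ 2} + #{S_3 ≥ 3} = 1 + 1 = 2.
#{M_3 = 1} = 5 - 2 = 3.
P(M_3 = 1) = 3/8 = 3/8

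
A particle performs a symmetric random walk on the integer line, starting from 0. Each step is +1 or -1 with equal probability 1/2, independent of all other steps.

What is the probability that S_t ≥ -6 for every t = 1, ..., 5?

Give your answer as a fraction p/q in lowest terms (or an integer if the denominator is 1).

Answer: 1

Derivation:
Let f(t,s) = #length-t paths at position s with S_1..S_t all ≥ -6.
f(t,s) = f(t-1,s-1) + f(t-1,s+1) for s ≥ -6; f(t,s) = 0 for s < -6.
t=0: f(0,0)=1
t=1: f(1,-1)=1 f(1,1)=1
t=2: f(2,-2)=1 f(2,0)=2 f(2,2)=1
t=3: f(3,-3)=1 f(3,-1)=3 f(3,1)=3 f(3,3)=1
t=4: f(4,-4)=1 f(4,-2)=4 f(4,0)=6 f(4,2)=4 f(4,4)=1
t=5: f(5,-5)=1 f(5,-3)=5 f(5,-1)=10 f(5,1)=10 f(5,3)=5 f(5,5)=1
Σ_s f(5,s) = 32
P = 32/32 = 1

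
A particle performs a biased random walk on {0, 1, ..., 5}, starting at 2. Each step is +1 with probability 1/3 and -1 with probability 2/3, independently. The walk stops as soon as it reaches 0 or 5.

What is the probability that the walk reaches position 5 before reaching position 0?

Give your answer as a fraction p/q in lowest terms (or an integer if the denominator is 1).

Answer: 3/31

Derivation:
Biased walk: p = 1/3, q = 2/3, r = q/p = 2
Gambler's ruin: P(hit 5 before 0 | start at 2) = (1 - r^a)/(1 - r^N)
r^2 = 4; r^5 = 32
P = (1 - 4) / (1 - 32) = -3 / -31 = 3/31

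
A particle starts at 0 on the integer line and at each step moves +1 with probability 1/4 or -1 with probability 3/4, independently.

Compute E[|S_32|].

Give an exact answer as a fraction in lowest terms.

S_32 takes values m ≡ 0 (mod 2) with |m| ≤ 32; P(S_32=m) = C(32,(32+m)/2) · (1/4)^((32+m)/2) · (3/4)^((32-m)/2).
Distribution: P(S=-32)=1853020188851841/18446744073709551616, P(S=-30)=617673396283947/576460752303423488, P(S=-28)=6382625094934119/1152921504606846976, P(S=-26)=10637708491556865/576460752303423488, P(S=-24)=102831182085049695/2305843009213693952, P(S=-22)=47987884973023191/576460752303423488, P(S=-20)=143963654919069573/1152921504606846976, P(S=-18)=89120357807043069/576460752303423488, P(S=-16)=742669648392025575/4611686018427387904, P(S=-14)=82518849821336175/576460752303423488, P(S=-12)=126528903059382135/1152921504606846976, P(S=-10)=42176301019794045/576460752303423488, P(S=-8)=98411369046186105/2305843009213693952, P(S=-6)=12616842185408475/576460752303423488, P(S=-4)=11415238167750525/1152921504606846976, P(S=-2)=2283047633550105/576460752303423488, P(S=0)=12937269923450595/9223372036854775808, P(S=2)=253671959283345/576460752303423488, P(S=4)=140928866268525/1152921504606846976, P(S=6)=17307053752275/576460752303423488, P(S=8)=14999446585305/2305843009213693952, P(S=10)=714259361205/576460752303423488, P(S=12)=238086453735/1152921504606846976, P(S=14)=17252641575/576460752303423488, P(S=16)=17252641575/4611686018427387904, P(S=18)=230035221/576460752303423488, P(S=20)=41288373/1152921504606846976, P(S=22)=1529199/576460752303423488, P(S=24)=364095/2305843009213693952, P(S=26)=4185/576460752303423488, P(S=28)=279/1152921504606846976, P(S=30)=3/576460752303423488, P(S=32)=1/18446744073709551616
E[|S_32|] = Σ_m |m|·P(S_32=m) = 4612617913038233027/288230376151711744

Answer: 4612617913038233027/288230376151711744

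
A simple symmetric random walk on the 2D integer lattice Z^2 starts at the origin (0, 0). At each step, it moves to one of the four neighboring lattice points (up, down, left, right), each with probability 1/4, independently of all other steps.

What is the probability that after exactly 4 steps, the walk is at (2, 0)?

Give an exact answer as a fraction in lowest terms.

Answer: 1/16

Derivation:
Let h be the number of horizontal steps (so 4-h are vertical). To end at (2,0) need (h+2)/2 right-steps and ((4-h)+0)/2 up-steps.
Sum over h with 2 ≤ h ≤ 4, h ≡ 0 (mod 2), 4-h ≡ 0 (mod 2):
h=2: C(4,2)·C(2,2)·C(2,1) = 6·1·2 = 12
h=4: C(4,4)·C(4,3)·C(0,0) = 1·4·1 = 4
Total favorable: 16
Total paths: 4^4 = 256
P = 16/256 = 1/16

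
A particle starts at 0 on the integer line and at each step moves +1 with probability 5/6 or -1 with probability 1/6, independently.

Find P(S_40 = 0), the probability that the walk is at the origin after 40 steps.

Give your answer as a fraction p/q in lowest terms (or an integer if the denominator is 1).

Answer: 365168594837188720703125/371319292745659279662190166016

Derivation:
To be at 0 after 40 steps: need exactly 20 steps of +1 and 20 of -1.
Number of such sequences: C(40,20) = 137846528820
Each has probability (5/6)^20 · (1/6)^20 = 95367431640625/13367494538843734067838845976576
P = 137846528820 · 95367431640625/13367494538843734067838845976576 = 365168594837188720703125/371319292745659279662190166016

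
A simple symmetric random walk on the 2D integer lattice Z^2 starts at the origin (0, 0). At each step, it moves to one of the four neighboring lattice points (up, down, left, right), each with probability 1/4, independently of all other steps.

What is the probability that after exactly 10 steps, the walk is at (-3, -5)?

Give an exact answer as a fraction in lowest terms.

Answer: 525/262144

Derivation:
Let h be the number of horizontal steps (so 10-h are vertical). To end at (-3,-5) need (h-3)/2 right-steps and ((10-h)-5)/2 up-steps.
Sum over h with 3 ≤ h ≤ 5, h ≡ 1 (mod 2), 10-h ≡ 1 (mod 2):
h=3: C(10,3)·C(3,0)·C(7,1) = 120·1·7 = 840
h=5: C(10,5)·C(5,1)·C(5,0) = 252·5·1 = 1260
Total favorable: 2100
Total paths: 4^10 = 1048576
P = 2100/1048576 = 525/262144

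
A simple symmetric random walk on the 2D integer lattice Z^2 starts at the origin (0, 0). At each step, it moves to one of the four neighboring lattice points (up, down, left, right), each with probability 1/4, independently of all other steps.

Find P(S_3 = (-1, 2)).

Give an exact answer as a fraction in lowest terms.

Let h be the number of horizontal steps (so 3-h are vertical). To end at (-1,2) need (h-1)/2 right-steps and ((3-h)+2)/2 up-steps.
Sum over h with 1 ≤ h ≤ 1, h ≡ 1 (mod 2), 3-h ≡ 0 (mod 2):
h=1: C(3,1)·C(1,0)·C(2,2) = 3·1·1 = 3
Total favorable: 3
Total paths: 4^3 = 64
P = 3/64 = 3/64

Answer: 3/64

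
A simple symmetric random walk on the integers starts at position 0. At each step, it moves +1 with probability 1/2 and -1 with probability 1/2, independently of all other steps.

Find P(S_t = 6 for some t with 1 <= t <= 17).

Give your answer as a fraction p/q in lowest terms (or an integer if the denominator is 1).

Answer: 4701/32768

Derivation:
Count via complement. Let g(t,s) = #length-t paths at position s with S_1..S_t all ≠ 6.
g(t,s) = g(t-1,s-1) + g(t-1,s+1) for s ≠ 6; g(t,6) = 0.
t=0: g(0,0)=1
t=1: g(1,-1)=1 g(1,1)=1
t=2: g(2,-2)=1 g(2,0)=2 g(2,2)=1
t=3: g(3,-3)=1 g(3,-1)=3 g(3,1)=3 g(3,3)=1
t=4: g(4,-4)=1 g(4,-2)=4 g(4,0)=6 g(4,2)=4 g(4,4)=1
t=5: g(5,-5)=1 g(5,-3)=5 g(5,-1)=10 g(5,1)=10 g(5,3)=5 g(5,5)=1
t=6: g(6,-6)=1 g(6,-4)=6 g(6,-2)=15 g(6,0)=20 g(6,2)=15 g(6,4)=6
t=7: g(7,-7)=1 g(7,-5)=7 g(7,-3)=21 g(7,-1)=35 g(7,1)=35 g(7,3)=21 g(7,5)=6
t=8: g(8,-8)=1 g(8,-6)=8 g(8,-4)=28 g(8,-2)=56 g(8,0)=70 g(8,2)=56 g(8,4)=27
t=9: g(9,-9)=1 g(9,-7)=9 g(9,-5)=36 g(9,-3)=84 g(9,-1)=126 g(9,1)=126 g(9,3)=83 g(9,5)=27
t=10: g(10,-10)=1 g(10,-8)=10 g(10,-6)=45 g(10,-4)=120 g(10,-2)=210 g(10,0)=252 g(10,2)=209 g(10,4)=110
t=11: g(11,-11)=1 g(11,-9)=11 g(11,-7)=55 g(11,-5)=165 g(11,-3)=330 g(11,-1)=462 g(11,1)=461 g(11,3)=319 g(11,5)=110
t=12: g(12,-12)=1 g(12,-10)=12 g(12,-8)=66 g(12,-6)=220 g(12,-4)=495 g(12,-2)=792 g(12,0)=923 g(12,2)=780 g(12,4)=429
t=13: g(13,-13)=1 g(13,-11)=13 g(13,-9)=78 g(13,-7)=286 g(13,-5)=715 g(13,-3)=1287 g(13,-1)=1715 g(13,1)=1703 g(13,3)=1209 g(13,5)=429
t=14: g(14,-14)=1 g(14,-12)=14 g(14,-10)=91 g(14,-8)=364 g(14,-6)=1001 g(14,-4)=2002 g(14,-2)=3002 g(14,0)=3418 g(14,2)=2912 g(14,4)=1638
t=15: g(15,-15)=1 g(15,-13)=15 g(15,-11)=105 g(15,-9)=455 g(15,-7)=1365 g(15,-5)=3003 g(15,-3)=5004 g(15,-1)=6420 g(15,1)=6330 g(15,3)=4550 g(15,5)=1638
t=16: g(16,-16)=1 g(16,-14)=16 g(16,-12)=120 g(16,-10)=560 g(16,-8)=1820 g(16,-6)=4368 g(16,-4)=8007 g(16,-2)=11424 g(16,0)=12750 g(16,2)=10880 g(16,4)=6188
t=17: g(17,-17)=1 g(17,-15)=17 g(17,-13)=136 g(17,-11)=680 g(17,-9)=2380 g(17,-7)=6188 g(17,-5)=12375 g(17,-3)=19431 g(17,-1)=24174 g(17,1)=23630 g(17,3)=17068 g(17,5)=6188
Paths never hitting 6: Σ_s g(17,s) = 112268
Paths hitting 6: 2^17 - 112268 = 18804
P = 18804/131072 = 4701/32768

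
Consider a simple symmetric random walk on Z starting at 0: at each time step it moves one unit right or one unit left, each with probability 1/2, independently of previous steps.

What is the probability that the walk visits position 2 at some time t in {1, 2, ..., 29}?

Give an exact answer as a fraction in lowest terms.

Answer: 23859587/33554432

Derivation:
Count via complement. Let g(t,s) = #length-t paths at position s with S_1..S_t all ≠ 2.
g(t,s) = g(t-1,s-1) + g(t-1,s+1) for s ≠ 2; g(t,2) = 0.
t=0: g(0,0)=1
t=1: g(1,-1)=1 g(1,1)=1
t=2: g(2,-2)=1 g(2,0)=2
t=3: g(3,-3)=1 g(3,-1)=3 g(3,1)=2
t=4: g(4,-4)=1 g(4,-2)=4 g(4,0)=5
t=5: g(5,-5)=1 g(5,-3)=5 g(5,-1)=9 g(5,1)=5
t=6: g(6,-6)=1 g(6,-4)=6 g(6,-2)=14 g(6,0)=14
t=7: g(7,-7)=1 g(7,-5)=7 g(7,-3)=20 g(7,-1)=28 g(7,1)=14
t=8: g(8,-8)=1 g(8,-6)=8 g(8,-4)=27 g(8,-2)=48 g(8,0)=42
t=9: g(9,-9)=1 g(9,-7)=9 g(9,-5)=35 g(9,-3)=75 g(9,-1)=90 g(9,1)=42
t=10: g(10,-10)=1 g(10,-8)=10 g(10,-6)=44 g(10,-4)=110 g(10,-2)=165 g(10,0)=132
t=11: g(11,-11)=1 g(11,-9)=11 g(11,-7)=54 g(11,-5)=154 g(11,-3)=275 g(11,-1)=297 g(11,1)=132
t=12: g(12,-12)=1 g(12,-10)=12 g(12,-8)=65 g(12,-6)=208 g(12,-4)=429 g(12,-2)=572 g(12,0)=429
t=13: g(13,-13)=1 g(13,-11)=13 g(13,-9)=77 g(13,-7)=273 g(13,-5)=637 g(13,-3)=1001 g(13,-1)=1001 g(13,1)=429
t=14: g(14,-14)=1 g(14,-12)=14 g(14,-10)=90 g(14,-8)=350 g(14,-6)=910 g(14,-4)=1638 g(14,-2)=2002 g(14,0)=1430
t=15: g(15,-15)=1 g(15,-13)=15 g(15,-11)=104 g(15,-9)=440 g(15,-7)=1260 g(15,-5)=2548 g(15,-3)=3640 g(15,-1)=3432 g(15,1)=1430
t=16: g(16,-16)=1 g(16,-14)=16 g(16,-12)=119 g(16,-10)=544 g(16,-8)=1700 g(16,-6)=3808 g(16,-4)=6188 g(16,-2)=7072 g(16,0)=4862
t=17: g(17,-17)=1 g(17,-15)=17 g(17,-13)=135 g(17,-11)=663 g(17,-9)=2244 g(17,-7)=5508 g(17,-5)=9996 g(17,-3)=13260 g(17,-1)=11934 g(17,1)=4862
t=18: g(18,-18)=1 g(18,-16)=18 g(18,-14)=152 g(18,-12)=798 g(18,-10)=2907 g(18,-8)=7752 g(18,-6)=15504 g(18,-4)=23256 g(18,-2)=25194 g(18,0)=16796
t=19: g(19,-19)=1 g(19,-17)=19 g(19,-15)=170 g(19,-13)=950 g(19,-11)=3705 g(19,-9)=10659 g(19,-7)=23256 g(19,-5)=38760 g(19,-3)=48450 g(19,-1)=41990 g(19,1)=16796
t=20: g(20,-20)=1 g(20,-18)=20 g(20,-16)=189 g(20,-14)=1120 g(20,-12)=4655 g(20,-10)=14364 g(20,-8)=33915 g(20,-6)=62016 g(20,-4)=87210 g(20,-2)=90440 g(20,0)=58786
t=21: g(21,-21)=1 g(21,-19)=21 g(21,-17)=209 g(21,-15)=1309 g(21,-13)=5775 g(21,-11)=19019 g(21,-9)=48279 g(21,-7)=95931 g(21,-5)=149226 g(21,-3)=177650 g(21,-1)=149226 g(21,1)=58786
t=22: g(22,-22)=1 g(22,-20)=22 g(22,-18)=230 g(22,-16)=1518 g(22,-14)=7084 g(22,-12)=24794 g(22,-10)=67298 g(22,-8)=144210 g(22,-6)=245157 g(22,-4)=326876 g(22,-2)=326876 g(22,0)=208012
t=23: g(23,-23)=1 g(23,-21)=23 g(23,-19)=252 g(23,-17)=1748 g(23,-15)=8602 g(23,-13)=31878 g(23,-11)=92092 g(23,-9)=211508 g(23,-7)=389367 g(23,-5)=572033 g(23,-3)=653752 g(23,-1)=534888 g(23,1)=208012
t=24: g(24,-24)=1 g(24,-22)=24 g(24,-20)=275 g(24,-18)=2000 g(24,-16)=10350 g(24,-14)=40480 g(24,-12)=123970 g(24,-10)=303600 g(24,-8)=600875 g(24,-6)=961400 g(24,-4)=1225785 g(24,-2)=1188640 g(24,0)=742900
t=25: g(25,-25)=1 g(25,-23)=25 g(25,-21)=299 g(25,-19)=2275 g(25,-17)=12350 g(25,-15)=50830 g(25,-13)=164450 g(25,-11)=427570 g(25,-9)=904475 g(25,-7)=1562275 g(25,-5)=2187185 g(25,-3)=2414425 g(25,-1)=1931540 g(25,1)=742900
t=26: g(26,-26)=1 g(26,-24)=26 g(26,-22)=324 g(26,-20)=2574 g(26,-18)=14625 g(26,-16)=63180 g(26,-14)=215280 g(26,-12)=592020 g(26,-10)=1332045 g(26,-8)=2466750 g(26,-6)=3749460 g(26,-4)=4601610 g(26,-2)=4345965 g(26,0)=2674440
t=27: g(27,-27)=1 g(27,-25)=27 g(27,-23)=350 g(27,-21)=2898 g(27,-19)=17199 g(27,-17)=77805 g(27,-15)=278460 g(27,-13)=807300 g(27,-11)=1924065 g(27,-9)=3798795 g(27,-7)=6216210 g(27,-5)=8351070 g(27,-3)=8947575 g(27,-1)=7020405 g(27,1)=2674440
t=28: g(28,-28)=1 g(28,-26)=28 g(28,-24)=377 g(28,-22)=3248 g(28,-20)=20097 g(28,-18)=95004 g(28,-16)=356265 g(28,-14)=1085760 g(28,-12)=2731365 g(28,-10)=5722860 g(28,-8)=10015005 g(28,-6)=14567280 g(28,-4)=17298645 g(28,-2)=15967980 g(28,0)=9694845
t=29: g(29,-29)=1 g(29,-27)=29 g(29,-25)=405 g(29,-23)=3625 g(29,-21)=23345 g(29,-19)=115101 g(29,-17)=451269 g(29,-15)=1442025 g(29,-13)=3817125 g(29,-11)=8454225 g(29,-9)=15737865 g(29,-7)=24582285 g(29,-5)=31865925 g(29,-3)=33266625 g(29,-1)=25662825 g(29,1)=9694845
Paths never hitting 2: Σ_s g(29,s) = 155117520
Paths hitting 2: 2^29 - 155117520 = 381753392
P = 381753392/536870912 = 23859587/33554432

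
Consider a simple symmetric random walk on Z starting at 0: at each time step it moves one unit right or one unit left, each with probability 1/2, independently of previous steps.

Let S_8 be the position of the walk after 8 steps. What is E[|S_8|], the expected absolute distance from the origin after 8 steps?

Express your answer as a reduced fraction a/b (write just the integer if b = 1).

S_8 takes values m ≡ 0 (mod 2) with |m| ≤ 8; P(S_8=m) = C(8,(8+m)/2)/2^8.
Total paths: 2^8 = 256
Distribution: P(S=-8)=1/256, P(S=-6)=8/256, P(S=-4)=28/256, P(S=-2)=56/256, P(S=0)=70/256, P(S=2)=56/256, P(S=4)=28/256, P(S=6)=8/256, P(S=8)=1/256
E[|S_8|] = Σ_m |m|·P(S_8=m) = 560/256 = 35/16

Answer: 35/16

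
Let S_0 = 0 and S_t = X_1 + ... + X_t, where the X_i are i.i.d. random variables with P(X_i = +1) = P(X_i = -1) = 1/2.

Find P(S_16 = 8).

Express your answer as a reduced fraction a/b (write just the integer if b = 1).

To reach position 8 after 16 steps: need 12 steps of +1 and 4 of -1.
Favorable paths: C(16,12) = 1820
Total paths: 2^16 = 65536
P = 1820/65536 = 455/16384

Answer: 455/16384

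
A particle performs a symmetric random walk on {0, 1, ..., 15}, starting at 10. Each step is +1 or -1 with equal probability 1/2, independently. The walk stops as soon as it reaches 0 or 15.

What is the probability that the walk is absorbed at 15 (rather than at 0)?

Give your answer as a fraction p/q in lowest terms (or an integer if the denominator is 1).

Answer: 2/3

Derivation:
Symmetric walk (p = 1/2): the harmonic-function argument gives P(hit 15 before 0 | start at 10) = a/N.
P = 10/15 = 2/3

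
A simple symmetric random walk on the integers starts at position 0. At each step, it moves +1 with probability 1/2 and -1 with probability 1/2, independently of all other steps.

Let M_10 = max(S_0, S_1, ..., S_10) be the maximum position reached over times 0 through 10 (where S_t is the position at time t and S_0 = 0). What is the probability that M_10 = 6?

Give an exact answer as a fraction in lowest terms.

Let M_10 = max(S_0,...,S_10). Use the reflection principle: for j ≥ 1, #{paths with M_10 ≥ j} = #{S_10 ≥ j} + #{S_10 ≥ j+1}.
By reflection, #{M_10 ≥ 6} = #{S_10 ≥ 6} + #{S_10 ≥ 7} = 56 + 11 = 67.
#{M_10 ≥ 7} = #{S_10 ≥ 7} + #{S_10 ≥ 8} = 11 + 11 = 22.
#{M_10 = 6} = 67 - 22 = 45.
P(M_10 = 6) = 45/1024 = 45/1024

Answer: 45/1024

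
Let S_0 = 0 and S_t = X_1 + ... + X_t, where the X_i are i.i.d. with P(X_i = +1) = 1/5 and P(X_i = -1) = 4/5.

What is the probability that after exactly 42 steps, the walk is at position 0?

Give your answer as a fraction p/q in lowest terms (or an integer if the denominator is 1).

Answer: 473456633351019379556352/45474735088646411895751953125

Derivation:
To be at 0 after 42 steps: need exactly 21 steps of +1 and 21 of -1.
Number of such sequences: C(42,21) = 538257874440
Each has probability (1/5)^21 · (4/5)^21 = 4398046511104/227373675443232059478759765625
P = 538257874440 · 4398046511104/227373675443232059478759765625 = 473456633351019379556352/45474735088646411895751953125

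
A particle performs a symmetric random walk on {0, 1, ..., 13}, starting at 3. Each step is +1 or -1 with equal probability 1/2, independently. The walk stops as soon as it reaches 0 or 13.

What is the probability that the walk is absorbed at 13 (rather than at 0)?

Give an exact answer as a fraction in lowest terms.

Symmetric walk (p = 1/2): the harmonic-function argument gives P(hit 13 before 0 | start at 3) = a/N.
P = 3/13 = 3/13

Answer: 3/13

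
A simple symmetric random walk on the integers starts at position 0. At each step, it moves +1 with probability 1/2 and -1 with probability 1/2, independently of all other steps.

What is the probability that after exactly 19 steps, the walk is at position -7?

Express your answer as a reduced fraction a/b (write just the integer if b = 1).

To reach position -7 after 19 steps: need 6 steps of +1 and 13 of -1.
Favorable paths: C(19,6) = 27132
Total paths: 2^19 = 524288
P = 27132/524288 = 6783/131072

Answer: 6783/131072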